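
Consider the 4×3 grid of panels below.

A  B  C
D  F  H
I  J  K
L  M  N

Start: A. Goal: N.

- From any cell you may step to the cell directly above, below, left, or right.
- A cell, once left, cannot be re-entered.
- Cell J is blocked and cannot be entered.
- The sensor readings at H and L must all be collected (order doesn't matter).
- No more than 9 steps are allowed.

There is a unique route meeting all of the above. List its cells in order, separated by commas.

Any route must reach H and L and still end at N within 9 moves, so the order of the required stops is forced.
Route from A: right 2 to C, down 1 to H, left 2 to D, down 2 to L, right 2 to N — 9 moves in all.
Check: all required cells visited; 9 ≤ 9 moves.

A, B, C, H, F, D, I, L, M, N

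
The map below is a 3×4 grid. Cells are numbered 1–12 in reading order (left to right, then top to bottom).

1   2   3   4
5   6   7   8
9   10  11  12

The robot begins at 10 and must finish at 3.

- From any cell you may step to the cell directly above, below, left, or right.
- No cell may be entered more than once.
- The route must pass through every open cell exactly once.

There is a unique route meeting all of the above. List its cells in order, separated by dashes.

Need to visit all 12 open cells exactly once, starting at 10 and ending at 3.
Cell 4 has only two open neighbours (8 and 3), so the path must pass straight through it: one of those is the cell it's entered from and the other is where it exits.
Route from 10: left 1 to 9, up 2 to 1, right 1 to 2, down 1 to 6, right 1 to 7, down 1 to 11, right 1 to 12, up 2 to 4, left 1 to 3 — 11 moves in all.
Check: all 12 open cells covered.

10 - 9 - 5 - 1 - 2 - 6 - 7 - 11 - 12 - 8 - 4 - 3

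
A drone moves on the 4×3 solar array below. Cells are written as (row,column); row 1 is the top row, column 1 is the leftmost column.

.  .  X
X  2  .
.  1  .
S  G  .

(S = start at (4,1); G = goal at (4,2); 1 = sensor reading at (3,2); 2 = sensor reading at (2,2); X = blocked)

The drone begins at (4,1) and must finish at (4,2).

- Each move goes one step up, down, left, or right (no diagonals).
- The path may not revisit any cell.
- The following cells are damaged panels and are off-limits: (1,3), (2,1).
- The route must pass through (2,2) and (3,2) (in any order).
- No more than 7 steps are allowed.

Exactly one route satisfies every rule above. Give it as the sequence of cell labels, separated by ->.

(4,1) -> (3,1) -> (3,2) -> (2,2) -> (2,3) -> (3,3) -> (4,3) -> (4,2)

The 7-move cap with required stops at (2,2), (3,2) leaves no slack for detours.
Route from (4,1): up 1 to (3,1), right 1 to (3,2), up 1 to (2,2), right 1 to (2,3), down 2 to (4,3), left 1 to (4,2) — 7 moves in all.
Check: all required cells visited; 7 ≤ 7 moves.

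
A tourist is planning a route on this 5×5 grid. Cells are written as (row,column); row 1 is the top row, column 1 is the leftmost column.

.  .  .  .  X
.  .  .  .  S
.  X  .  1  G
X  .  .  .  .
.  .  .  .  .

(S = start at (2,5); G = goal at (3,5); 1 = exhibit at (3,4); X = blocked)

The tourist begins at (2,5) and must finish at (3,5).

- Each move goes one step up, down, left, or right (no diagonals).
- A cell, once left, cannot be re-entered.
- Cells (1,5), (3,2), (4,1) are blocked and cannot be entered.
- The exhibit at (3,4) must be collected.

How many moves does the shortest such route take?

3

Any route passes through (3,4) somewhere between (2,5) and (3,5). Summing Manhattan distances along the two legs ((2,5) → (3,4) → (3,5)) gives a lower bound of 2 + 1 = 3 moves.
A route of 3 moves achieves this: (2,5) → (2,4) → (3,4) → (3,5).
Since 3 matches the lower bound, it is optimal.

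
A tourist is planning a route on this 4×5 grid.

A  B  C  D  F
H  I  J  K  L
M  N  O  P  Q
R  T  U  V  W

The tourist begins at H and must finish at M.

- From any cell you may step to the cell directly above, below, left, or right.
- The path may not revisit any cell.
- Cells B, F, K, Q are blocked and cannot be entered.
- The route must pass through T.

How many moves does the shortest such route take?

Any route passes through T somewhere between H and M. Summing Manhattan distances along the two legs (H → T → M) gives a lower bound of 3 + 2 = 5 moves.
A route of 5 moves achieves this: H → I → N → T → R → M.
Since 5 matches the lower bound, it is optimal.

5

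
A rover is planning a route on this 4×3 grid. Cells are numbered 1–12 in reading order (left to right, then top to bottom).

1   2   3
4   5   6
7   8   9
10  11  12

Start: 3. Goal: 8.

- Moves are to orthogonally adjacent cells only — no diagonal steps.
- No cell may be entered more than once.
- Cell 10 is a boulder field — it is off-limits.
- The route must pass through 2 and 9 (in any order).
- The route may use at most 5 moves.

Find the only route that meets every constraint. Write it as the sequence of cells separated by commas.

3, 2, 5, 6, 9, 8

The budget equals the shortest possible length, so every move has to be on a shortest route through the required cells.
Route from 3: left to 2, down to 5, right to 6, down to 9, left to 8 — 5 moves in all.
Check: all required cells visited; 5 ≤ 5 moves.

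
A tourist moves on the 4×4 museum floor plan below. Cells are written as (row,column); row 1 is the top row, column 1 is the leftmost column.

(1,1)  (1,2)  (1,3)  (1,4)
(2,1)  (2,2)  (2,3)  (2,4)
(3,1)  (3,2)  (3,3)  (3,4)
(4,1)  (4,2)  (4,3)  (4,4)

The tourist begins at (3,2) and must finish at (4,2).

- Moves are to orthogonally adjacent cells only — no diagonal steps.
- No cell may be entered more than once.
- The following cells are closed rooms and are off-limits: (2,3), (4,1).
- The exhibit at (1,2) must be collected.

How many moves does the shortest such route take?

9

Any route passes through (1,2) somewhere between (3,2) and (4,2). Summing Manhattan distances along the two legs ((3,2) → (1,2) → (4,2)) gives a lower bound of 2 + 3 = 5 moves.
The shortest route satisfying every rule uses 9 moves: (3,2) → (2,2) → (1,2) → (1,3) → (1,4) → (2,4) → (3,4) → (4,4) → (4,3) → (4,2).
The no-revisit rule (legs can't share cells) pushes the minimum above the 5-move bound; an exhaustive check rules out every length from 5 to 8 (on a 4-connected grid the length of any start-to-goal walk has the same parity as the Manhattan bound, so only lengths 5, 7, 9, … need checking), leaving 9 as the minimum.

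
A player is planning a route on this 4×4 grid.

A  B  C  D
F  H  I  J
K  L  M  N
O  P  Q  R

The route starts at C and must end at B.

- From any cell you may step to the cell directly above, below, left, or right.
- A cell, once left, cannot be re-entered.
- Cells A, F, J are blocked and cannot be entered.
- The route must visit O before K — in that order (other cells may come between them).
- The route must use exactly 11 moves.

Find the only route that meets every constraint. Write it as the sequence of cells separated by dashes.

The waypoints must appear in the order O, K, with no cell reused.
Route from C: 2× down (reaching M), right to N, down to R, 3× left (reaching O), up to K, right to L, 2× up (reaching B) — 11 moves in all.
Check: order respected (O at step 7, K at step 8); 11 moves as required.

C - I - M - N - R - Q - P - O - K - L - H - B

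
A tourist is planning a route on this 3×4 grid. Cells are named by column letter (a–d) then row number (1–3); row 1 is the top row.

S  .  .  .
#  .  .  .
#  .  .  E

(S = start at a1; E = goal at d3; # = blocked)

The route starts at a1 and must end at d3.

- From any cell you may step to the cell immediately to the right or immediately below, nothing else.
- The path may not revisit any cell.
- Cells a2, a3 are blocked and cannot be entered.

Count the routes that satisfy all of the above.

6

A right/down-only route from a1 to d3 makes exactly 2 down-moves and 3 right-moves in some order.
With no other constraints that would be C(5,2) = 10 routes.
Subtract routes through each blocked cell (inclusion–exclusion for overlaps): − through a2: 4 − through a3: 1 + through a2&a3: 1 → 6.
That gives 6 routes.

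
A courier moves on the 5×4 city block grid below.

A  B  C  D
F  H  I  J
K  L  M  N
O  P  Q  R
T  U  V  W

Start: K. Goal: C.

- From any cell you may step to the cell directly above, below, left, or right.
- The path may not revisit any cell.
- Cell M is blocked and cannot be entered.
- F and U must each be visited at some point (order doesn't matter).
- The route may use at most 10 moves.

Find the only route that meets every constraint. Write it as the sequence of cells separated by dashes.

K - O - T - U - P - L - H - F - A - B - C

The budget equals the shortest possible length, so every move has to be on a shortest route through the required cells.
Route from K: 2× down (reaching T), right to U, 3× up (reaching H), left to F, up to A, 2× right (reaching C) — 10 moves in all.
Check: all required cells visited; 10 ≤ 10 moves.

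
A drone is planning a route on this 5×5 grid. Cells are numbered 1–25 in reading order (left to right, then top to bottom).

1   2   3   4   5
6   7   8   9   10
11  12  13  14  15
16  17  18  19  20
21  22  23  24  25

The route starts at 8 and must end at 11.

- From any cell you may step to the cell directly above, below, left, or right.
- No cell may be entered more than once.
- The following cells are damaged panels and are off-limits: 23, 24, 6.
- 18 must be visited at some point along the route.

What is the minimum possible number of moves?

5

Any route passes through 18 somewhere between 8 and 11. Summing Manhattan distances along the two legs (8 → 18 → 11) gives a lower bound of 2 + 3 = 5 moves.
A route of 5 moves achieves this: 8 → 13 → 18 → 17 → 12 → 11.
Since 5 matches the lower bound, it is optimal.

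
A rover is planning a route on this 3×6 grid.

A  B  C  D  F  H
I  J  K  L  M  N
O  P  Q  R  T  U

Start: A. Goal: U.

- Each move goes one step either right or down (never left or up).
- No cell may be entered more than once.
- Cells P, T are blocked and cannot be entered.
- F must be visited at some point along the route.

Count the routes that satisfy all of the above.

2

A right/down-only route from A to U makes exactly 2 down-moves and 5 right-moves in some order.
With no other constraints that would be C(7,2) = 21 routes.
Split at F and multiply the segment counts (each segment already excludes blocked cells): A→F: 1; F→U: 2; product = 2.
That gives 2 routes.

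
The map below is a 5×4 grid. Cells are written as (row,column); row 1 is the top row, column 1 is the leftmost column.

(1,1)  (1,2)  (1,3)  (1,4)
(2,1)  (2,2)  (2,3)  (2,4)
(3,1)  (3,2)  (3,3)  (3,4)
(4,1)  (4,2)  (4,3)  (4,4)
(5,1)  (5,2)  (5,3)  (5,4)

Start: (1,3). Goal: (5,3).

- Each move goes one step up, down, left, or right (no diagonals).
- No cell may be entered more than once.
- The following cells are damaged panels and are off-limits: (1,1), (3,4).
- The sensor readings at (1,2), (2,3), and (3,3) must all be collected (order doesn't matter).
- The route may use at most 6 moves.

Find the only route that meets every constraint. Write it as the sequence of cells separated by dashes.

(1,3) - (1,2) - (2,2) - (2,3) - (3,3) - (4,3) - (5,3)

The 6-move cap with required stops at (1,2), (2,3), (3,3) leaves no slack for detours.
Route from (1,3): left to (1,2), down to (2,2), right to (2,3), 3× down (reaching (5,3)) — 6 moves in all.
Check: all required cells visited; 6 ≤ 6 moves.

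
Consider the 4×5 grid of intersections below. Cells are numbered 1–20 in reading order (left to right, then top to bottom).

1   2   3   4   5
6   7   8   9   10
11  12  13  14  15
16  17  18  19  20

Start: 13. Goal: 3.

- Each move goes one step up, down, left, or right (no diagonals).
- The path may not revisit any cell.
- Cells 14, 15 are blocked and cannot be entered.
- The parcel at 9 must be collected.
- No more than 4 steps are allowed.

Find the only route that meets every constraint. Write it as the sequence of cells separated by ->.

13 -> 8 -> 9 -> 4 -> 3

The 4-move cap with required stops at 9 leaves no slack for detours.
Route from 13: up 1 to 8, right 1 to 9, up 1 to 4, left 1 to 3 — 4 moves in all.
Check: all required cells visited; 4 ≤ 4 moves.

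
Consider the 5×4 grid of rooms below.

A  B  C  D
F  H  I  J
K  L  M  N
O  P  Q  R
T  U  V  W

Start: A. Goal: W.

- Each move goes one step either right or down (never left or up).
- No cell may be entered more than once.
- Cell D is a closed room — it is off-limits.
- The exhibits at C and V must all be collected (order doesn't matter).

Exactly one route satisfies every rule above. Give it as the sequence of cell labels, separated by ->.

Moves only go right or down, so the column and row indices never decrease.
Route from A: right 2 to C, down 4 to V, right 1 to W — 7 moves in all.
Check: all required cells visited.

A -> B -> C -> I -> M -> Q -> V -> W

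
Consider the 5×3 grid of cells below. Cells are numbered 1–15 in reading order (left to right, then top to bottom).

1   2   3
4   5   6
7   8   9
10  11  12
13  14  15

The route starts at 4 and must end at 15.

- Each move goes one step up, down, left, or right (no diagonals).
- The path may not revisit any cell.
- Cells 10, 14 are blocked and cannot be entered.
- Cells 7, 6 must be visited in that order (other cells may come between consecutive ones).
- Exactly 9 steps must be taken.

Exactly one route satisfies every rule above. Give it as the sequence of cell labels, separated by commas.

The waypoints must appear in the order 7, 6, with no cell reused.
Route from 4: down to 7, right to 8, 2× up (reaching 2), right to 3, 4× down (reaching 15) — 9 moves in all.
Check: order respected (7 at step 1, 6 at step 6); 9 moves as required.

4, 7, 8, 5, 2, 3, 6, 9, 12, 15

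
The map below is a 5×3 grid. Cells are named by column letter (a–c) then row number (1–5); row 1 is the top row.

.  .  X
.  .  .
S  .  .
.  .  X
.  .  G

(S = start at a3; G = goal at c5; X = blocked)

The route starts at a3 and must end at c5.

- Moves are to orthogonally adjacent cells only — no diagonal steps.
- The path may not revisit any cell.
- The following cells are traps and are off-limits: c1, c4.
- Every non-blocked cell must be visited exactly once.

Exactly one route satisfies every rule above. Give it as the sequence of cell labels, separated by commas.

Need to visit all 13 open cells exactly once, starting at a3 and ending at c5.
Cell c3 has only two open neighbours (c2 and b3), so the path must pass straight through it: one of those is the cell it's entered from and the other is where it exits.
Route from a3: up 2 to a1, right 1 to b1, down 1 to b2, right 1 to c2, down 1 to c3, left 1 to b3, down 1 to b4, left 1 to a4, down 1 to a5, right 2 to c5 — 12 moves in all.
Check: all 13 open cells covered.

a3, a2, a1, b1, b2, c2, c3, b3, b4, a4, a5, b5, c5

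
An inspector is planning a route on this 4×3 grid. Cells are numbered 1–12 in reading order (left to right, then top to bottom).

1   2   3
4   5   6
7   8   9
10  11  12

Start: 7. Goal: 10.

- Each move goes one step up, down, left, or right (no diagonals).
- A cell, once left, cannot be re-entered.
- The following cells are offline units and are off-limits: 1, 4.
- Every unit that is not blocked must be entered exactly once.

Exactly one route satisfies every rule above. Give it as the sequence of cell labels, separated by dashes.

Need to visit all 10 open cells exactly once, starting at 7 and ending at 10.
Cell 3 has only two open neighbours (6 and 2), so the path must pass straight through it: one of those is the cell it's entered from and the other is where it exits.
Route from 7: right to 8, 2× up (reaching 2), right to 3, 3× down (reaching 12), 2× left (reaching 10) — 9 moves in all.
Check: all 10 open cells covered.

7 - 8 - 5 - 2 - 3 - 6 - 9 - 12 - 11 - 10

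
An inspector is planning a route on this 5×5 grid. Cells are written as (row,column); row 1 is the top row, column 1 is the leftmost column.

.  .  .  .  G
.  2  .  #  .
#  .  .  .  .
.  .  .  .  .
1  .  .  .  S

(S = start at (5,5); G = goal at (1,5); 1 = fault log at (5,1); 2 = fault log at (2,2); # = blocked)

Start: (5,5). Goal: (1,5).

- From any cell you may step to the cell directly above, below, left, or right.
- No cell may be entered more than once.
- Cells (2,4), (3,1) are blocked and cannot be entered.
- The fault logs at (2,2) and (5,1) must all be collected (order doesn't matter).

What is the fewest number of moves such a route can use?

Any route passes through (2,2) and (5,1) in some order between (5,5) and (1,5). Summing Manhattan distances along each leg and taking the cheapest ordering ((5,5) → (5,1) → (2,2) → (1,5)) gives a lower bound of 4 + 4 + 4 = 12 moves.
A route of 12 moves achieves this: (5,5) → (5,4) → (5,3) → (5,2) → (5,1) → (4,1) → (4,2) → (3,2) → (2,2) → (1,2) → (1,3) → (1,4) → (1,5).
Since 12 matches the lower bound, it is optimal.

12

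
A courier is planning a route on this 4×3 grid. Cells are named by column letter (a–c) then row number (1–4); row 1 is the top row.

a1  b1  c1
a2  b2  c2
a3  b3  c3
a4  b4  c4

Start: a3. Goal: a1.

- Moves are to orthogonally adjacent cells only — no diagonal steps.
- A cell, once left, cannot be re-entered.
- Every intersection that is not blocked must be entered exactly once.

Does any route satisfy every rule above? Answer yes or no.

no

Colour the cells like a checkerboard: each orthogonal step flips colour, so a Hamiltonian route alternates colours. Here there are 6 cells of one colour and 6 of the other, with start on the same colour as the goal — the counts and endpoints can't be arranged into an alternating sequence of length 12, so no Hamiltonian route exists.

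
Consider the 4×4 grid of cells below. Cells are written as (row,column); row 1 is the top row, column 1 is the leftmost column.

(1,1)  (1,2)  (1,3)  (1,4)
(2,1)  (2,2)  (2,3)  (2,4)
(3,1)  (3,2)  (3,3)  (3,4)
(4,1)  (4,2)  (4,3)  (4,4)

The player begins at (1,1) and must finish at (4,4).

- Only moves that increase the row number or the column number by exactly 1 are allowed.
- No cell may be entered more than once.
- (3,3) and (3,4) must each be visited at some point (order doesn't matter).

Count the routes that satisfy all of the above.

A right/down-only route from (1,1) to (4,4) makes exactly 3 down-moves and 3 right-moves in some order.
With no other constraints that would be C(6,3) = 20 routes.
A monotone route can only reach the required cells in the order (3,3), (3,4), so split there and multiply the segment counts: (1,1)→(3,3): 6; (3,3)→(3,4): 1; (3,4)→(4,4): 1; product = 6.
That gives 6 routes.

6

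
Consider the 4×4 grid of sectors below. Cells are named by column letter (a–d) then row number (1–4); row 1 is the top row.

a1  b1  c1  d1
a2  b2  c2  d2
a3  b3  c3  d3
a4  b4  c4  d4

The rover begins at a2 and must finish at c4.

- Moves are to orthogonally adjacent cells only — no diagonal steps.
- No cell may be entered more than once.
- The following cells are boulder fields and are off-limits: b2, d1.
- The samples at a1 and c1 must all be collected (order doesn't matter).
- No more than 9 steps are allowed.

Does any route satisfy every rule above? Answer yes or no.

yes

One route that works: a2 → a1 → b1 → c1 → c2 → c3 → c4.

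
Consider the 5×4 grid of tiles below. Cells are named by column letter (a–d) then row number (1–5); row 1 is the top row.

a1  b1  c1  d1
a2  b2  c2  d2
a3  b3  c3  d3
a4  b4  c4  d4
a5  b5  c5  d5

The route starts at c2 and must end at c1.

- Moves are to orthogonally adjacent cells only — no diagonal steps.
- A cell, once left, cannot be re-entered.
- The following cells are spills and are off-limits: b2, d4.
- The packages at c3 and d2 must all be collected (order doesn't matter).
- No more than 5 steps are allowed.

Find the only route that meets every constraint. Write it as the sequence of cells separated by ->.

Any route must reach c3 and d2 and still end at c1 within 5 moves, so the order of the required stops is forced.
Route from c2: down 1 to c3, right 1 to d3, up 2 to d1, left 1 to c1 — 5 moves in all.
Check: all required cells visited; 5 ≤ 5 moves.

c2 -> c3 -> d3 -> d2 -> d1 -> c1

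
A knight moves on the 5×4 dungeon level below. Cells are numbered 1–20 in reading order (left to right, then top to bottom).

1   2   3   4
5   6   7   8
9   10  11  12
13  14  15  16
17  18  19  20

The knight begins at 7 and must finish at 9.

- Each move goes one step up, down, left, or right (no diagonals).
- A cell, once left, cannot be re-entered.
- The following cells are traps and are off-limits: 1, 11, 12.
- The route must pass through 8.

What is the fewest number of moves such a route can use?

Any route passes through 8 somewhere between 7 and 9. Summing Manhattan distances along the two legs (7 → 8 → 9) gives a lower bound of 1 + 4 = 5 moves.
The shortest route satisfying every rule uses 7 moves: 7 → 8 → 4 → 3 → 2 → 6 → 10 → 9.
The no-revisit rule (legs can't share cells) pushes the minimum above the 5-move bound; an exhaustive check rules out every length from 5 to 6, leaving 7 as the minimum.

7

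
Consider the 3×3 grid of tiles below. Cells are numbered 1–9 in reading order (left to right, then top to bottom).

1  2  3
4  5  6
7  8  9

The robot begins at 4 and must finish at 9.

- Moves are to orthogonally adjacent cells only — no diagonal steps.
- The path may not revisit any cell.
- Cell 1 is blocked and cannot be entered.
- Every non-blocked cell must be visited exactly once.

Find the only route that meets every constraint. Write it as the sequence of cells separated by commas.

Need to visit all 8 open cells exactly once, starting at 4 and ending at 9.
Cell 2 has only two open neighbours (5 and 3), so the path must pass straight through it: one of those is the cell it's entered from and the other is where it exits.
Route from 4: down to 7, right to 8, 2× up (reaching 2), right to 3, 2× down (reaching 9) — 7 moves in all.
Check: all 8 open cells covered.

4, 7, 8, 5, 2, 3, 6, 9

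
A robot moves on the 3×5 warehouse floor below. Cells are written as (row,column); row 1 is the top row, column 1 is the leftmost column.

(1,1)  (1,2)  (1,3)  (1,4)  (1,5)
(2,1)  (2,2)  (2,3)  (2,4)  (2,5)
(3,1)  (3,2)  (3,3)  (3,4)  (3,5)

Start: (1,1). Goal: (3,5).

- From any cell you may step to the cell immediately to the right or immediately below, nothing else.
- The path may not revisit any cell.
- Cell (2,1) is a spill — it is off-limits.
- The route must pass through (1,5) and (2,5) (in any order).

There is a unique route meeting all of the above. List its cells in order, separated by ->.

(1,1) -> (1,2) -> (1,3) -> (1,4) -> (1,5) -> (2,5) -> (3,5)

Moves only go right or down, so the column and row indices never decrease.
Route from (1,1): right 4 to (1,5), down 2 to (3,5) — 6 moves in all.
Check: all required cells visited.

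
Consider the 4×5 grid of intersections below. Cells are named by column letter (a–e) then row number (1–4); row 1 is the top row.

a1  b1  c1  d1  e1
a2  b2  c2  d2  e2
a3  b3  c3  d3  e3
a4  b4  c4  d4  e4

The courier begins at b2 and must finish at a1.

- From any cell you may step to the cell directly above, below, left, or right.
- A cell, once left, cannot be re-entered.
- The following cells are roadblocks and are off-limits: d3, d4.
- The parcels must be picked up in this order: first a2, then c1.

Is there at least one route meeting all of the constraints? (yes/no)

One route that works: b2 → a2 → a3 → b3 → c3 → c2 → c1 → b1 → a1.

yes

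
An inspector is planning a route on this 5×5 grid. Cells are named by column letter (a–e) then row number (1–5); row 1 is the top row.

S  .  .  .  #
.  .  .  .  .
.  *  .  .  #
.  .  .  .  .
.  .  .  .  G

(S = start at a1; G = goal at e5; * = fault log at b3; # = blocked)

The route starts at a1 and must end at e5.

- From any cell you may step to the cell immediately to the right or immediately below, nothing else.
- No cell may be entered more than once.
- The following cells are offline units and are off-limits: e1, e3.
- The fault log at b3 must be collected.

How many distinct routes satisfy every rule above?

27

A right/down-only route from a1 to e5 makes exactly 4 down-moves and 4 right-moves in some order.
With no other constraints that would be C(8,4) = 70 routes.
Split at b3 and multiply the segment counts (each segment already excludes blocked cells): a1→b3: 3; b3→e5: 9; product = 27.
That gives 27 routes.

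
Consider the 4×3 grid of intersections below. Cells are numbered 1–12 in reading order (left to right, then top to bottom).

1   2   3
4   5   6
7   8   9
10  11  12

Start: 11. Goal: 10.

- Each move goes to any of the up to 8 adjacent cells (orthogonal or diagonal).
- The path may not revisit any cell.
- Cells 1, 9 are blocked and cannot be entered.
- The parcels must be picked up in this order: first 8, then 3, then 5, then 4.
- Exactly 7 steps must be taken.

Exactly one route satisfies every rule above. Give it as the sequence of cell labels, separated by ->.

11 -> 8 -> 6 -> 3 -> 5 -> 4 -> 7 -> 10

The waypoints must appear in the order 8, 3, 5, 4, with no cell reused.
Route from 11: up 1 to 8, up-right 1 to 6, up 1 to 3, down-left 1 to 5, left 1 to 4, down 2 to 10 — 7 moves in all.
Check: order respected (8 at step 1, 3 at step 3, 5 at step 4, 4 at step 5); 7 moves as required.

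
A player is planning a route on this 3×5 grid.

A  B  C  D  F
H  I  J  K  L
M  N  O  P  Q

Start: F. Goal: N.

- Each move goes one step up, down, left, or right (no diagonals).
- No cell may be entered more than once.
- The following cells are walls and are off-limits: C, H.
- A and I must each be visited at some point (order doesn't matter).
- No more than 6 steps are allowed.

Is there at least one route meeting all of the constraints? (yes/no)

A must be visited but has only one open neighbour (B), and it is neither the start nor the goal — the route would have to enter and leave through B, re-entering it.

no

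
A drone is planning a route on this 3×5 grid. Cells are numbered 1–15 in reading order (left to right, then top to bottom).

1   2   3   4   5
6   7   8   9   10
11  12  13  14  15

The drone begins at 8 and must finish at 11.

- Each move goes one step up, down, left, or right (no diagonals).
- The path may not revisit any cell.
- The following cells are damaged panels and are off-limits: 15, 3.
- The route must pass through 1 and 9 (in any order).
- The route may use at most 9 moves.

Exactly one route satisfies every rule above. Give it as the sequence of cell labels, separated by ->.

The 9-move cap with required stops at 1, 9 leaves no slack for detours.
Route from 8: right to 9, down to 14, 2× left (reaching 12), 2× up (reaching 2), left to 1, 2× down (reaching 11) — 9 moves in all.
Check: all required cells visited; 9 ≤ 9 moves.

8 -> 9 -> 14 -> 13 -> 12 -> 7 -> 2 -> 1 -> 6 -> 11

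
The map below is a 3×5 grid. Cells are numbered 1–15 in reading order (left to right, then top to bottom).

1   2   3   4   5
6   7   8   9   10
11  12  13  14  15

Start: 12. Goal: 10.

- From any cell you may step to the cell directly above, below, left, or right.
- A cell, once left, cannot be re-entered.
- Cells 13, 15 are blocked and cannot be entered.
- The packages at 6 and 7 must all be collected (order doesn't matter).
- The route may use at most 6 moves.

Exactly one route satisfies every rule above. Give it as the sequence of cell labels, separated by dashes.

Any route must reach 6 and 7 and still end at 10 within 6 moves, so the order of the required stops is forced.
Route from 12: left 1 to 11, up 1 to 6, right 4 to 10 — 6 moves in all.
Check: all required cells visited; 6 ≤ 6 moves.

12 - 11 - 6 - 7 - 8 - 9 - 10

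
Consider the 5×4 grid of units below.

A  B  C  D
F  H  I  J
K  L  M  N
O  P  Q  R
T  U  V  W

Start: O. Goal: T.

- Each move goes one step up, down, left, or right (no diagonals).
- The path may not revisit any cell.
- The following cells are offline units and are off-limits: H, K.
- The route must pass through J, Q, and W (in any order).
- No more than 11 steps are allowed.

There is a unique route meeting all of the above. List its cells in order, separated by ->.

O -> P -> Q -> M -> I -> J -> N -> R -> W -> V -> U -> T

The 11-move cap with required stops at J, Q, W leaves no slack for detours.
Route from O: right 2 to Q, up 2 to I, right 1 to J, down 3 to W, left 3 to T — 11 moves in all.
Check: all required cells visited; 11 ≤ 11 moves.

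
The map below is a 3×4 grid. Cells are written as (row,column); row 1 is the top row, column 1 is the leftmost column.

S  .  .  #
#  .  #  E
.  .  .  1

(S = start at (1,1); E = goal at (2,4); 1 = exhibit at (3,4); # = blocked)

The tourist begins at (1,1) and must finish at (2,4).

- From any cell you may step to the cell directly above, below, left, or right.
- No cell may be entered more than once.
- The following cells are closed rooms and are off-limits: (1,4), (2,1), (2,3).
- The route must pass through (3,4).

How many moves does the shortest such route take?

Any route passes through (3,4) somewhere between (1,1) and (2,4). Summing Manhattan distances along the two legs ((1,1) → (3,4) → (2,4)) gives a lower bound of 5 + 1 = 6 moves.
A route of 6 moves achieves this: (1,1) → (1,2) → (2,2) → (3,2) → (3,3) → (3,4) → (2,4).
Since 6 matches the lower bound, it is optimal.

6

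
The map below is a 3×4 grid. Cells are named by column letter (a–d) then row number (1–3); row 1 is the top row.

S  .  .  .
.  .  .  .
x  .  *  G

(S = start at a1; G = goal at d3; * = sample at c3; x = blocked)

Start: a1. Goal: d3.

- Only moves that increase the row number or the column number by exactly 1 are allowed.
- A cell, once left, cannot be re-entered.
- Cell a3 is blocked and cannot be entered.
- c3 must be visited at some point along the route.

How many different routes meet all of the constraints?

5

A right/down-only route from a1 to d3 makes exactly 2 down-moves and 3 right-moves in some order.
With no other constraints that would be C(5,2) = 10 routes.
Split at c3 and multiply the segment counts (each segment already excludes blocked cells): a1→c3: 5; c3→d3: 1; product = 5.
That gives 5 routes.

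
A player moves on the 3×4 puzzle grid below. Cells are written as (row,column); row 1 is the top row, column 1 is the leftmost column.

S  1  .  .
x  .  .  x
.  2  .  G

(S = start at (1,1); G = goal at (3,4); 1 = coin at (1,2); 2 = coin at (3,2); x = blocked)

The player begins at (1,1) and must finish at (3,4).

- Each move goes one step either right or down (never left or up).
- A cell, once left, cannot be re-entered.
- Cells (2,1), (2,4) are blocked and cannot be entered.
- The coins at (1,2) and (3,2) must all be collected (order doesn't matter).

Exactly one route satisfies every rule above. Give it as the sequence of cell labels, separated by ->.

Moves only go right or down, so the column and row indices never decrease.
Route from (1,1): right to (1,2), 2× down (reaching (3,2)), 2× right (reaching (3,4)) — 5 moves in all.
Check: all required cells visited.

(1,1) -> (1,2) -> (2,2) -> (3,2) -> (3,3) -> (3,4)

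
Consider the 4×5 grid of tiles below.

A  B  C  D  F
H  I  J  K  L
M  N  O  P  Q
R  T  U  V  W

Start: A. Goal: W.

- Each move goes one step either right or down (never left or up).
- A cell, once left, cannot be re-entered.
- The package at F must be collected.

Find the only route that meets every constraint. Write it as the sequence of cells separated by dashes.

A - B - C - D - F - L - Q - W

Moves only go right or down, so the column and row indices never decrease.
Route from A: 4× right (reaching F), 3× down (reaching W) — 7 moves in all.
Check: all required cells visited.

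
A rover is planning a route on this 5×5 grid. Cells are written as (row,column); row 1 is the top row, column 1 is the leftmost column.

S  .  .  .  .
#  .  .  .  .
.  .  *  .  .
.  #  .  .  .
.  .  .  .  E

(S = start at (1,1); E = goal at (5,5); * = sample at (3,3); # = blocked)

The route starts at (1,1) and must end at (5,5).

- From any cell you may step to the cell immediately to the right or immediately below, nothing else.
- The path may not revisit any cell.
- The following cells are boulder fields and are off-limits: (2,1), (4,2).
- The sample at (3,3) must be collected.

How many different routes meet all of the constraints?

18

A right/down-only route from (1,1) to (5,5) makes exactly 4 down-moves and 4 right-moves in some order.
With no other constraints that would be C(8,4) = 70 routes.
Split at (3,3) and multiply the segment counts (each segment already excludes blocked cells): (1,1)→(3,3): 3; (3,3)→(5,5): 6; product = 18.
That gives 18 routes.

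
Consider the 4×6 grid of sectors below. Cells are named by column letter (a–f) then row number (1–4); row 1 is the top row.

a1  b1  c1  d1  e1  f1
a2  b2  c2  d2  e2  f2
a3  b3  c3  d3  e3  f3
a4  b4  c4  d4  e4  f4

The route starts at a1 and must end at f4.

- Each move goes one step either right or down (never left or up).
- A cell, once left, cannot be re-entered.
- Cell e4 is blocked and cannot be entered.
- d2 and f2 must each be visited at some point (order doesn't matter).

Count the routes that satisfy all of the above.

4

A right/down-only route from a1 to f4 makes exactly 3 down-moves and 5 right-moves in some order.
With no other constraints that would be C(8,3) = 56 routes.
A monotone route can only reach the required cells in the order d2, f2, so split there and multiply the segment counts (each segment already excludes blocked cells): a1→d2: 4; d2→f2: 1; f2→f4: 1; product = 4.
That gives 4 routes.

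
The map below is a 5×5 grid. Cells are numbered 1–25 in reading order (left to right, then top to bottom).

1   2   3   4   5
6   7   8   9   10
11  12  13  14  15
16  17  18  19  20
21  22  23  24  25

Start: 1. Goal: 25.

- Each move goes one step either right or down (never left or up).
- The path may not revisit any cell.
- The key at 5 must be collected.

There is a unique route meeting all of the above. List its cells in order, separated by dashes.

1 - 2 - 3 - 4 - 5 - 10 - 15 - 20 - 25

Moves only go right or down, so the column and row indices never decrease.
Route from 1: 4× right (reaching 5), 4× down (reaching 25) — 8 moves in all.
Check: all required cells visited.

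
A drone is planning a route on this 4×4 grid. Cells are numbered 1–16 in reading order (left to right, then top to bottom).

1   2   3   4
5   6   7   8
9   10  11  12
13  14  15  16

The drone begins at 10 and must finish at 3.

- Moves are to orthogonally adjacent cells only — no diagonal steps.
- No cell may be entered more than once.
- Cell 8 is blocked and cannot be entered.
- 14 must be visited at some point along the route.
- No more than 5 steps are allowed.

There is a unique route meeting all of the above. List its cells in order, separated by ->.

10 -> 14 -> 15 -> 11 -> 7 -> 3

Any route must reach 14 and still end at 3 within 5 moves, so the order of the required stops is forced.
Route from 10: down 1 to 14, right 1 to 15, up 3 to 3 — 5 moves in all.
Check: all required cells visited; 5 ≤ 5 moves.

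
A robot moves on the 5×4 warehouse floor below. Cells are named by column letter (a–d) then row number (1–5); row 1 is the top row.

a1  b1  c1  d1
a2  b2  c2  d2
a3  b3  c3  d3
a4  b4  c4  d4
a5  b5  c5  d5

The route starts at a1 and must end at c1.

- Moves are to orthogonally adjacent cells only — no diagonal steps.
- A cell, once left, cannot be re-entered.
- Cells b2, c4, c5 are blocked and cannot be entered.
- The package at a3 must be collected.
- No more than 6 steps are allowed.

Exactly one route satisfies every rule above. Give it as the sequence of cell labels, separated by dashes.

The 6-move cap with required stops at a3 leaves no slack for detours.
Route from a1: 2× down (reaching a3), 2× right (reaching c3), 2× up (reaching c1) — 6 moves in all.
Check: all required cells visited; 6 ≤ 6 moves.

a1 - a2 - a3 - b3 - c3 - c2 - c1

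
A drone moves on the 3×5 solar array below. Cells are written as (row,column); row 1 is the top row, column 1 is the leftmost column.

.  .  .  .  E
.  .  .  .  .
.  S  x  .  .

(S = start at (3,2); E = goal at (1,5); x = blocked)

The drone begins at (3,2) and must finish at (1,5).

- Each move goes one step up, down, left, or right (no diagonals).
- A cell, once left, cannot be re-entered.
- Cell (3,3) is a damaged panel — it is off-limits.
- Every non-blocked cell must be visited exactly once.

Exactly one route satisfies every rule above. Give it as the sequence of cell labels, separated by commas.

Need to visit all 14 open cells exactly once, starting at (3,2) and ending at (1,5).
Cell (3,5) has only two open neighbours ((2,5) and (3,4)), so the path must pass straight through it: one of those is the cell it's entered from and the other is where it exits.
Route from (3,2): left 1 to (3,1), up 2 to (1,1), right 1 to (1,2), down 1 to (2,2), right 1 to (2,3), up 1 to (1,3), right 1 to (1,4), down 2 to (3,4), right 1 to (3,5), up 2 to (1,5) — 13 moves in all.
Check: all 14 open cells covered.

(3,2), (3,1), (2,1), (1,1), (1,2), (2,2), (2,3), (1,3), (1,4), (2,4), (3,4), (3,5), (2,5), (1,5)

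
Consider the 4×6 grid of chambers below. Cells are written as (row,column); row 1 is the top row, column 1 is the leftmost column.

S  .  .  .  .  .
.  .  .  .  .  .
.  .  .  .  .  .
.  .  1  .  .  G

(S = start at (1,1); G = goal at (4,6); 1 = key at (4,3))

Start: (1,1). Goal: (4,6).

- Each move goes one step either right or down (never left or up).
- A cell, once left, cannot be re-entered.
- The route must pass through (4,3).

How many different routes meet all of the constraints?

10

A right/down-only route from (1,1) to (4,6) makes exactly 3 down-moves and 5 right-moves in some order.
With no other constraints that would be C(8,3) = 56 routes.
Split at (4,3) and multiply the segment counts: (1,1)→(4,3): 10; (4,3)→(4,6): 1; product = 10.
That gives 10 routes.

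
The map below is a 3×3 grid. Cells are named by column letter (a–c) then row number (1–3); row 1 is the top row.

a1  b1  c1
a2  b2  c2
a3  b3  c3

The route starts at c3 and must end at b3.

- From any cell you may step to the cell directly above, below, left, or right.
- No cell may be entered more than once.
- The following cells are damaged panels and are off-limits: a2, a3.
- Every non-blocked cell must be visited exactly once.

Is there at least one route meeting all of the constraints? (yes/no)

no

Cell a1 has only one open neighbour but is neither the start nor the goal, so a Hamiltonian route would have to both enter and leave it through the same neighbour — impossible without revisiting.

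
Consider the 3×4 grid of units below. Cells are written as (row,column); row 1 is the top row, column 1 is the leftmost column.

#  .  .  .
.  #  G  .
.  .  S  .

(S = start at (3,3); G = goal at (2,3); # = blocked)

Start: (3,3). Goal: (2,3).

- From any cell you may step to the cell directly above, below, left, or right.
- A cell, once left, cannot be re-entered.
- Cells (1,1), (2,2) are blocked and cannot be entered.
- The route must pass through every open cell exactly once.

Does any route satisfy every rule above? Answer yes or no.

no

Cell (1,2) has only one open neighbour but is neither the start nor the goal, so a Hamiltonian route would have to both enter and leave it through the same neighbour — impossible without revisiting.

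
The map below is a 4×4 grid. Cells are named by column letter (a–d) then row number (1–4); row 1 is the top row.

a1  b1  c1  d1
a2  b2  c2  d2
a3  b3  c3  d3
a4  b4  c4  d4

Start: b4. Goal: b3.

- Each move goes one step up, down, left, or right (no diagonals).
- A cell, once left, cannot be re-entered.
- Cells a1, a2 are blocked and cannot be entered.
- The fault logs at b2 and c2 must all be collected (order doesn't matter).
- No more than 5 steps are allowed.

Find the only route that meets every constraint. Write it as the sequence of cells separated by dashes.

b4 - c4 - c3 - c2 - b2 - b3

The budget equals the shortest possible length, so every move has to be on a shortest route through the required cells.
Route from b4: right 1 to c4, up 2 to c2, left 1 to b2, down 1 to b3 — 5 moves in all.
Check: all required cells visited; 5 ≤ 5 moves.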